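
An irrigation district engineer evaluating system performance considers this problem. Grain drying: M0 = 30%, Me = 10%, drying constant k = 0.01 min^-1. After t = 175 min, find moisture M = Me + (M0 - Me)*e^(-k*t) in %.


M = Me + (M0 - Me) * e^(-k*t)
  = 10 + (30 - 10) * e^(-0.01*175)
  = 10 + 20 * e^(-1.750)
  = 10 + 20 * 0.17377
  = 10 + 3.4755
  = 13.48%


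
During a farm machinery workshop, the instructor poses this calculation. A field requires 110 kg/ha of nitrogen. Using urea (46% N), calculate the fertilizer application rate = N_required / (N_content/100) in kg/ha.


Rate = N_required / (N_content / 100)
     = 110 / (46 / 100)
     = 110 / 0.46
     = 239.13 kg/ha


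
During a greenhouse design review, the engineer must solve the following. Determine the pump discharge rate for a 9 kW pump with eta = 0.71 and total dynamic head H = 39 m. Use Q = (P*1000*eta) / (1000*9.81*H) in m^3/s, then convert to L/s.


Q = (P * 1000 * eta) / (rho * g * H)
  = (9 * 1000 * 0.71) / (1000 * 9.81 * 39)
  = 6390 / 382590
  = 0.01670 m^3/s = 16.70 L/s


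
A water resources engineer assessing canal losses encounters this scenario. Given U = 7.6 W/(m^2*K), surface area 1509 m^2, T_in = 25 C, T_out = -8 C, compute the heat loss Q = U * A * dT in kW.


dT = 25 - (-8) = 33 K
Q = U * A * dT
  = 7.6 * 1509 * 33
  = 378457.20 W = 378.46 kW


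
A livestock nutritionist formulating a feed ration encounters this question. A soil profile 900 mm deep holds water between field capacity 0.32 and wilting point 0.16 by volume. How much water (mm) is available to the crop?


AW = (FC - WP) * D
   = (0.32 - 0.16) * 900
   = 0.16 * 900
   = 144 mm


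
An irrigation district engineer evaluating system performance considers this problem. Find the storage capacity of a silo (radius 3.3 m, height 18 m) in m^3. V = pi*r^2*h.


V = pi * r^2 * h
  = pi * 3.3^2 * 18
  = pi * 10.89 * 18
  = 615.81 m^3


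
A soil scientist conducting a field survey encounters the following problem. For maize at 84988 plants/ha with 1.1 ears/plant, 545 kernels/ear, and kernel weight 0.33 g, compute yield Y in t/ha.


Y = density * ears * kernels * kw
  = 84988 * 1.1 * 545 * 0.33 g/ha
  = 16813600.98 g/ha
  = 16813.60 kg/ha = 16.81 t/ha


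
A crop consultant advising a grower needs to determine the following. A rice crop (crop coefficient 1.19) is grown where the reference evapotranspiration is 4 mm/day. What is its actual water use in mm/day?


ETc = Kc * ET0
    = 1.19 * 4
    = 4.76 mm/day


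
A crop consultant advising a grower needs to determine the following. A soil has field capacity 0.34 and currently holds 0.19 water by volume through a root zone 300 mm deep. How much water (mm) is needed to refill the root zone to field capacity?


SMD = (FC - theta) * D
    = (0.34 - 0.19) * 300
    = 0.150 * 300
    = 45 mm


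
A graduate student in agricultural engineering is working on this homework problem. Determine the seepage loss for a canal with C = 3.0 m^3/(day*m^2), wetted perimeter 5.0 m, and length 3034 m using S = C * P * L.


S = C * P * L
  = 3.0 * 5.0 * 3034
  = 45510 m^3/day


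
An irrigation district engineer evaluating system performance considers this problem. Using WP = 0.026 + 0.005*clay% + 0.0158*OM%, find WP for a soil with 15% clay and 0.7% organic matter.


WP = 0.026 + 0.005*15 + 0.0158*0.7
   = 0.026 + 0.0750 + 0.0111
   = 0.1121


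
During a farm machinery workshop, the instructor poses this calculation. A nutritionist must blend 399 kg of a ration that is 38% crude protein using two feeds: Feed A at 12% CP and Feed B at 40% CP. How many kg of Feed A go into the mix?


parts_A = CP_b - target = 40 - 38 = 2
parts_B = target - CP_a = 38 - 12 = 26
total_parts = 2 + 26 = 28
Feed A = 399 * 2 / 28 = 28.50 kg
Feed B = 399 * 26 / 28 = 370.50 kg

28.50 kg


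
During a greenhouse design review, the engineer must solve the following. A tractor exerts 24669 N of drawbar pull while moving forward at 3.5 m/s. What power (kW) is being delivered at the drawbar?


P = F * v / 1000
  = 24669 * 3.5 / 1000
  = 86341.50 / 1000
  = 86.34 kW


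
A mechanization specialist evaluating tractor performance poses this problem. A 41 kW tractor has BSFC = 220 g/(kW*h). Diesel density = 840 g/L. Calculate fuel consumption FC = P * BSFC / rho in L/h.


FC = P * BSFC / rho_fuel
   = 41 * 220 / 840
   = 9020 / 840
   = 10.74 L/h


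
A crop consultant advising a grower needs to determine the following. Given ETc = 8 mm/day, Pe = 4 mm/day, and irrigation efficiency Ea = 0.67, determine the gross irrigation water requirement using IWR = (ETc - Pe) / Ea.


IWR = (ETc - Pe) / Ea
    = (8 - 4) / 0.67
    = 4 / 0.67
    = 5.97 mm/day


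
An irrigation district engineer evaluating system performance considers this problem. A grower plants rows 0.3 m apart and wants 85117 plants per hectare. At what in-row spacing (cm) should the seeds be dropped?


spacing = 10000 / (row_sp * density)
        = 10000 / (0.3 * 85117)
        = 10000 / 25535.10
        = 0.39162 m = 39.16 cm


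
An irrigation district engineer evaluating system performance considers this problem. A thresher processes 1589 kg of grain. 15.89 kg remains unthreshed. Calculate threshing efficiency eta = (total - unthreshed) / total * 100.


eta = (total - unthreshed) / total * 100
    = (1589 - 15.89) / 1589 * 100
    = 1573.11 / 1589 * 100
    = 99%


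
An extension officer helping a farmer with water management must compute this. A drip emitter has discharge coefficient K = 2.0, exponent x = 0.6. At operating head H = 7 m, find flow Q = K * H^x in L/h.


Q = K * H^x
  = 2.0 * 7^0.6
  = 2.0 * 3.2141
  = 6.43 L/h


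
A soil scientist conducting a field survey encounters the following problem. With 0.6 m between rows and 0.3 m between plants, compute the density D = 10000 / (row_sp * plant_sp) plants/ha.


D = 10000 / (row_sp * plant_sp)
  = 10000 / (0.6 * 0.3)
  = 10000 / 0.1800
  = 55555.56 plants/ha


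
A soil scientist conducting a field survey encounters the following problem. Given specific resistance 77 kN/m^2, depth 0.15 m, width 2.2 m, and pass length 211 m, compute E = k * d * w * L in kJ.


E = k * d * w * L
  = 77 * 0.15 * 2.2 * 211
  = 5361.51 kJ


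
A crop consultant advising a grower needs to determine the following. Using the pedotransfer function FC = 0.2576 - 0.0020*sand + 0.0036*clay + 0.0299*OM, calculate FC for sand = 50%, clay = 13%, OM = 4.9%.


FC = 0.2576 - 0.0020*50 + 0.0036*13 + 0.0299*4.9
   = 0.2576 - 0.1000 + 0.0468 + 0.1465
   = 0.3509


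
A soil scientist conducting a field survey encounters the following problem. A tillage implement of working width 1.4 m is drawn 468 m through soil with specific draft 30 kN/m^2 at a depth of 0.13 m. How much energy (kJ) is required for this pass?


E = k * d * w * L
  = 30 * 0.13 * 1.4 * 468
  = 2555.28 kJ


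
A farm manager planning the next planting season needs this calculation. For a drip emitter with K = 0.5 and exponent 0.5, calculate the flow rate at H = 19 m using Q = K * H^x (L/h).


Q = K * H^x
  = 0.5 * 19^0.5
  = 0.5 * 4.3589
  = 2.18 L/h


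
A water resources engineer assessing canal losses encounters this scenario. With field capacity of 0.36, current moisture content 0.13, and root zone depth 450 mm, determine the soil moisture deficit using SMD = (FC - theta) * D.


SMD = (FC - theta) * D
    = (0.36 - 0.13) * 450
    = 0.230 * 450
    = 103.50 mm


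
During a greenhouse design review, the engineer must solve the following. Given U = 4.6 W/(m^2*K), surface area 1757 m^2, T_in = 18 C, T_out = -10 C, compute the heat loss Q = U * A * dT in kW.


dT = 18 - (-10) = 28 K
Q = U * A * dT
  = 4.6 * 1757 * 28
  = 226301.60 W = 226.30 kW


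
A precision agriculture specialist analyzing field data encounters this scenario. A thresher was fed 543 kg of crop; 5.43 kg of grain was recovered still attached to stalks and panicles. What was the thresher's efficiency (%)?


eta = (total - unthreshed) / total * 100
    = (543 - 5.43) / 543 * 100
    = 537.57 / 543 * 100
    = 99%


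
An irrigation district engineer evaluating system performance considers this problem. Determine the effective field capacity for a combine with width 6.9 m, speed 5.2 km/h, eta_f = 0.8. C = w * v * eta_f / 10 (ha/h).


C = w * v * eta_f / 10
  = 6.9 * 5.2 * 0.8 / 10
  = 28.70 / 10
  = 2.87 ha/h


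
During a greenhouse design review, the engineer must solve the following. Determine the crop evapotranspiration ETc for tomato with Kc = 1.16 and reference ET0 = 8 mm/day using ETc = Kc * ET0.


ETc = Kc * ET0
    = 1.16 * 8
    = 9.28 mm/day


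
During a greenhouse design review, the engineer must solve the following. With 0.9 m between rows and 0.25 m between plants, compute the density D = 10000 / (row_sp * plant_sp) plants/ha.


D = 10000 / (row_sp * plant_sp)
  = 10000 / (0.9 * 0.25)
  = 10000 / 0.2250
  = 44444.44 plants/ha


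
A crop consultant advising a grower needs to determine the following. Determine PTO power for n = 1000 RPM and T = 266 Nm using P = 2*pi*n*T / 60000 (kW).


P = 2*pi*n*T / 60000
  = 2*pi * 1000 * 266 / 60000
  = 1671327.29 / 60000
  = 27.86 kW


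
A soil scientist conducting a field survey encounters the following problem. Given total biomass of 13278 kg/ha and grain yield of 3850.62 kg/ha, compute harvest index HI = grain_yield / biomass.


HI = grain_yield / biomass
   = 3850.62 / 13278
   = 0.29


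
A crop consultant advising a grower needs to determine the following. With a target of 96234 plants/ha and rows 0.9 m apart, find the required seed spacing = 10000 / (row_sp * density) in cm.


spacing = 10000 / (row_sp * density)
        = 10000 / (0.9 * 96234)
        = 10000 / 86610.60
        = 0.11546 m = 11.55 cm


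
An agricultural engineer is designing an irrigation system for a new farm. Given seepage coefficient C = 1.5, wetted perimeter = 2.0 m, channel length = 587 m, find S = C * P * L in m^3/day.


S = C * P * L
  = 1.5 * 2.0 * 587
  = 1761 m^3/day


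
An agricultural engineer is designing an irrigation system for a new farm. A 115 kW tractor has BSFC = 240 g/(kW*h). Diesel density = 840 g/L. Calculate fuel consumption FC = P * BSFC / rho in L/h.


FC = P * BSFC / rho_fuel
   = 115 * 240 / 840
   = 27600 / 840
   = 32.86 L/h


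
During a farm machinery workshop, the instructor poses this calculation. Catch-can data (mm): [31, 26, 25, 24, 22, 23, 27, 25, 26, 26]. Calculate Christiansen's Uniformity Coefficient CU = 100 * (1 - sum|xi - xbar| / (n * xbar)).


xbar = 255 / 10 = 25.500
sum|xi - xbar| = 17
CU = 100 * (1 - 17 / (10 * 25.500))
   = 100 * (1 - 0.0667)
   = 93.33%


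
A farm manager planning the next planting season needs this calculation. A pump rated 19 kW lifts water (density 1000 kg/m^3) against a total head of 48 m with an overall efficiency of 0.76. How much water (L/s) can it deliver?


Q = (P * 1000 * eta) / (rho * g * H)
  = (19 * 1000 * 0.76) / (1000 * 9.81 * 48)
  = 14440 / 470880
  = 0.03067 m^3/s = 30.67 L/s


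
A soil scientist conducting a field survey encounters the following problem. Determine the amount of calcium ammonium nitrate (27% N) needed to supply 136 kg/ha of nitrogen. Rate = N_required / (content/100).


Rate = N_required / (N_content / 100)
     = 136 / (27 / 100)
     = 136 / 0.27
     = 503.70 kg/ha


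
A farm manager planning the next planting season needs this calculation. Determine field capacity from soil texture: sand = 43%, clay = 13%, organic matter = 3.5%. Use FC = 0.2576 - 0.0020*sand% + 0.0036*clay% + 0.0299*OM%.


FC = 0.2576 - 0.0020*43 + 0.0036*13 + 0.0299*3.5
   = 0.2576 - 0.0860 + 0.0468 + 0.1047
   = 0.3231


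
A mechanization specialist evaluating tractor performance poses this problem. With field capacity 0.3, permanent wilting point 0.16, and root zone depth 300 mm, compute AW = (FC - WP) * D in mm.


AW = (FC - WP) * D
   = (0.3 - 0.16) * 300
   = 0.14 * 300
   = 42 mm


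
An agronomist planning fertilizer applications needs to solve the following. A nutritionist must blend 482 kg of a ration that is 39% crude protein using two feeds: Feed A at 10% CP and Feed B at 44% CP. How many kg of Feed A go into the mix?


parts_A = CP_b - target = 44 - 39 = 5
parts_B = target - CP_a = 39 - 10 = 29
total_parts = 5 + 29 = 34
Feed A = 482 * 5 / 34 = 70.88 kg
Feed B = 482 * 29 / 34 = 411.12 kg

70.88 kg


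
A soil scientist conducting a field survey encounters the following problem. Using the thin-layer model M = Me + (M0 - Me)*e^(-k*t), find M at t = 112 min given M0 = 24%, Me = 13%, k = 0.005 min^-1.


M = Me + (M0 - Me) * e^(-k*t)
  = 13 + (24 - 13) * e^(-0.005*112)
  = 13 + 11 * e^(-0.560)
  = 13 + 11 * 0.57121
  = 13 + 6.2833
  = 19.28%


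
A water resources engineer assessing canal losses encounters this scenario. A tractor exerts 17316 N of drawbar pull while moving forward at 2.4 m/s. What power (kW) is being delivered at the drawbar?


P = F * v / 1000
  = 17316 * 2.4 / 1000
  = 41558.40 / 1000
  = 41.56 kW


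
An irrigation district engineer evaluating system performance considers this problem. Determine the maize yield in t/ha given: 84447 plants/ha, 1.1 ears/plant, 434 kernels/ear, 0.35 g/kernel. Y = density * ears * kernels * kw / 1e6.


Y = density * ears * kernels * kw
  = 84447 * 1.1 * 434 * 0.35 g/ha
  = 14110249.23 g/ha
  = 14110.25 kg/ha = 14.11 t/ha


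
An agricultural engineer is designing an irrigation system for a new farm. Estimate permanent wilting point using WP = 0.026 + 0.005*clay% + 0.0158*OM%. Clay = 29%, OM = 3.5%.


WP = 0.026 + 0.005*29 + 0.0158*3.5
   = 0.026 + 0.1450 + 0.0553
   = 0.2263


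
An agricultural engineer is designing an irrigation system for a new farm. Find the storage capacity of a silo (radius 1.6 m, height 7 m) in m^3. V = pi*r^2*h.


V = pi * r^2 * h
  = pi * 1.6^2 * 7
  = pi * 2.56 * 7
  = 56.30 m^3


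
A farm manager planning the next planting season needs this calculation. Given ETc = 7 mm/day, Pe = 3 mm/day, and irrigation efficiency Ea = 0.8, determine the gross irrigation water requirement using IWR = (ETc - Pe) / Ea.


IWR = (ETc - Pe) / Ea
    = (7 - 3) / 0.8
    = 4 / 0.8
    = 5 mm/day


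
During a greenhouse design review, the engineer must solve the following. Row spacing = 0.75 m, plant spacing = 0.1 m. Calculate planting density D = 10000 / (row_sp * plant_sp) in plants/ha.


D = 10000 / (row_sp * plant_sp)
  = 10000 / (0.75 * 0.1)
  = 10000 / 0.0750
  = 133333.33 plants/ha


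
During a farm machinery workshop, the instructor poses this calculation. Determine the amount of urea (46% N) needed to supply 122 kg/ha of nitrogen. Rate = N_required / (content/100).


Rate = N_required / (N_content / 100)
     = 122 / (46 / 100)
     = 122 / 0.46
     = 265.22 kg/ha


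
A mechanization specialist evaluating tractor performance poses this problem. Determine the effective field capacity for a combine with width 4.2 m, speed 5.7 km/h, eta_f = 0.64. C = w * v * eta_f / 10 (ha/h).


C = w * v * eta_f / 10
  = 4.2 * 5.7 * 0.64 / 10
  = 15.32 / 10
  = 1.53 ha/h


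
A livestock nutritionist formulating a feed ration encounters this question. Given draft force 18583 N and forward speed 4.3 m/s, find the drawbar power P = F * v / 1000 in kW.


P = F * v / 1000
  = 18583 * 4.3 / 1000
  = 79906.90 / 1000
  = 79.91 kW


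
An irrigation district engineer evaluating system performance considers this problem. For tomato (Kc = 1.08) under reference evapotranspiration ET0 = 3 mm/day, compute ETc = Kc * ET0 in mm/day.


ETc = Kc * ET0
    = 1.08 * 3
    = 3.24 mm/day


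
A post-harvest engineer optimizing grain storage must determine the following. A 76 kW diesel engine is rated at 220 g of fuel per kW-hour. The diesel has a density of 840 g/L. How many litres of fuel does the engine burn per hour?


FC = P * BSFC / rho_fuel
   = 76 * 220 / 840
   = 16720 / 840
   = 19.90 L/h


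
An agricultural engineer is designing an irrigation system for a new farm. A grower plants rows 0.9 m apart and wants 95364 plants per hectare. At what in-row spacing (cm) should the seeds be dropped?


spacing = 10000 / (row_sp * density)
        = 10000 / (0.9 * 95364)
        = 10000 / 85827.60
        = 0.11651 m = 11.65 cm


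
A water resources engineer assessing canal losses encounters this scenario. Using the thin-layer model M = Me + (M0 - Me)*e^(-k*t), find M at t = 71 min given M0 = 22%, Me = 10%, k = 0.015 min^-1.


M = Me + (M0 - Me) * e^(-k*t)
  = 10 + (22 - 10) * e^(-0.015*71)
  = 10 + 12 * e^(-1.065)
  = 10 + 12 * 0.34473
  = 10 + 4.1367
  = 14.14%


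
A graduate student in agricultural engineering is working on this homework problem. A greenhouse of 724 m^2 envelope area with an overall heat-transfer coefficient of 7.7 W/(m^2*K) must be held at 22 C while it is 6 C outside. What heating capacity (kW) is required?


dT = 22 - (6) = 16 K
Q = U * A * dT
  = 7.7 * 724 * 16
  = 89196.80 W = 89.20 kW


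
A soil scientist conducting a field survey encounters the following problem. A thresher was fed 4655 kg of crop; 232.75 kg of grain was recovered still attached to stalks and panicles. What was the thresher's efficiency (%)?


eta = (total - unthreshed) / total * 100
    = (4655 - 232.75) / 4655 * 100
    = 4422.25 / 4655 * 100
    = 95%


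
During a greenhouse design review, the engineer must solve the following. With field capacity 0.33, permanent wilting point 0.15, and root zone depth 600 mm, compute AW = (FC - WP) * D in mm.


AW = (FC - WP) * D
   = (0.33 - 0.15) * 600
   = 0.18 * 600
   = 108 mm


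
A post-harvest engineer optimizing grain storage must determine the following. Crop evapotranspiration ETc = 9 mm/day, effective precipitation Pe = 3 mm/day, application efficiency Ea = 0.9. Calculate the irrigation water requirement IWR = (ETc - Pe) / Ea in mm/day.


IWR = (ETc - Pe) / Ea
    = (9 - 3) / 0.9
    = 6 / 0.9
    = 6.67 mm/day


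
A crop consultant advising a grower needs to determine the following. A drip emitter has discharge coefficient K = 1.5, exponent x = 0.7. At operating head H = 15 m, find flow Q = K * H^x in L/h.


Q = K * H^x
  = 1.5 * 15^0.7
  = 1.5 * 6.6568
  = 9.99 L/h


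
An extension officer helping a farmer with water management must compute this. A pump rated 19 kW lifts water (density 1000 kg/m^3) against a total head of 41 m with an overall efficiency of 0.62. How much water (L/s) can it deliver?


Q = (P * 1000 * eta) / (rho * g * H)
  = (19 * 1000 * 0.62) / (1000 * 9.81 * 41)
  = 11780 / 402210
  = 0.02929 m^3/s = 29.29 L/s


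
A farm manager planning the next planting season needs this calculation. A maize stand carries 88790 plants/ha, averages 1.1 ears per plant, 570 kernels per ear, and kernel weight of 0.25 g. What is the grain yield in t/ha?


Y = density * ears * kernels * kw
  = 88790 * 1.1 * 570 * 0.25 g/ha
  = 13917832.50 g/ha
  = 13917.83 kg/ha = 13.92 t/ha


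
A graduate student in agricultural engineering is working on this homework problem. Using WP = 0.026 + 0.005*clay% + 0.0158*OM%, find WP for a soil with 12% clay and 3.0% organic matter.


WP = 0.026 + 0.005*12 + 0.0158*3.0
   = 0.026 + 0.0600 + 0.0474
   = 0.1334


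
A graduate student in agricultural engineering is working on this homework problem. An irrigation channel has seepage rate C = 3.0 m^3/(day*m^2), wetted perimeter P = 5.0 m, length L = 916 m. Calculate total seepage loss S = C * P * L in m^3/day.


S = C * P * L
  = 3.0 * 5.0 * 916
  = 13740 m^3/day


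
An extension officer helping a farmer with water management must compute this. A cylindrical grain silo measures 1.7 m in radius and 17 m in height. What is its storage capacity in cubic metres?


V = pi * r^2 * h
  = pi * 1.7^2 * 17
  = pi * 2.89 * 17
  = 154.35 m^3


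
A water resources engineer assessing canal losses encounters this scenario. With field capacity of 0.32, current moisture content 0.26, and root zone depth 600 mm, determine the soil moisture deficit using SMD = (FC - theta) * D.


SMD = (FC - theta) * D
    = (0.32 - 0.26) * 600
    = 0.060 * 600
    = 36 mm


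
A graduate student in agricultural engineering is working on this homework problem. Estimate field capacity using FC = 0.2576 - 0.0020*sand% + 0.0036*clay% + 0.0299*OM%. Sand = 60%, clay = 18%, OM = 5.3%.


FC = 0.2576 - 0.0020*60 + 0.0036*18 + 0.0299*5.3
   = 0.2576 - 0.1200 + 0.0648 + 0.1585
   = 0.3609


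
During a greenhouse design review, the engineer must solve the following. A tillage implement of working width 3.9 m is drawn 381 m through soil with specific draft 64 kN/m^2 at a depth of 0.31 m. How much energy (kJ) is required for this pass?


E = k * d * w * L
  = 64 * 0.31 * 3.9 * 381
  = 29480.26 kJ


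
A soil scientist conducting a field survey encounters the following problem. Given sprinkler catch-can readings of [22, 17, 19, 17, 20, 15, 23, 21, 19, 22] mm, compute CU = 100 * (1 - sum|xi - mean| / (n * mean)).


xbar = 195 / 10 = 19.500
sum|xi - xbar| = 21
CU = 100 * (1 - 21 / (10 * 19.500))
   = 100 * (1 - 0.1077)
   = 89.23%


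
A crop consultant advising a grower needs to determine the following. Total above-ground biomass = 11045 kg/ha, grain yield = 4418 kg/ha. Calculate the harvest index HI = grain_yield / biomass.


HI = grain_yield / biomass
   = 4418 / 11045
   = 0.40


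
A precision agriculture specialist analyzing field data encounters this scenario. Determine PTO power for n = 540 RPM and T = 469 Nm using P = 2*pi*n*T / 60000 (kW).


P = 2*pi*n*T / 60000
  = 2*pi * 540 * 469 / 60000
  = 1591279.51 / 60000
  = 26.52 kW


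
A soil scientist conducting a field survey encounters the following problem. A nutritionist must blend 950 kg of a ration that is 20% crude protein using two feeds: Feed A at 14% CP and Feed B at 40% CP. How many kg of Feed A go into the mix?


parts_A = CP_b - target = 40 - 20 = 20
parts_B = target - CP_a = 20 - 14 = 6
total_parts = 20 + 6 = 26
Feed A = 950 * 20 / 26 = 730.77 kg
Feed B = 950 * 6 / 26 = 219.23 kg

730.77 kg


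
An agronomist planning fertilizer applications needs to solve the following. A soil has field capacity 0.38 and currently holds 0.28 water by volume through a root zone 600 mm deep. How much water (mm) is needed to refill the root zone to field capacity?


SMD = (FC - theta) * D
    = (0.38 - 0.28) * 600
    = 0.100 * 600
    = 60 mm


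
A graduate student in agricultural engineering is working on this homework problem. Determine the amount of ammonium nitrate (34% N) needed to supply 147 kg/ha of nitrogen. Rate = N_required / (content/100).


Rate = N_required / (N_content / 100)
     = 147 / (34 / 100)
     = 147 / 0.34
     = 432.35 kg/ha


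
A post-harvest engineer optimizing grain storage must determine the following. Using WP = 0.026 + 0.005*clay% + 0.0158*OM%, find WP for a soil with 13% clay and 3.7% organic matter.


WP = 0.026 + 0.005*13 + 0.0158*3.7
   = 0.026 + 0.0650 + 0.0585
   = 0.1495


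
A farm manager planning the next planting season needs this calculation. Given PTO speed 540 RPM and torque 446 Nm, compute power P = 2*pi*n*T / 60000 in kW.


P = 2*pi*n*T / 60000
  = 2*pi * 540 * 446 / 60000
  = 1513242.35 / 60000
  = 25.22 kW


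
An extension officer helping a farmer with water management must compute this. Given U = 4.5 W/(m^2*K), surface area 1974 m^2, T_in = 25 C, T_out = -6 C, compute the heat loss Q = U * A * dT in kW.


dT = 25 - (-6) = 31 K
Q = U * A * dT
  = 4.5 * 1974 * 31
  = 275373 W = 275.37 kW


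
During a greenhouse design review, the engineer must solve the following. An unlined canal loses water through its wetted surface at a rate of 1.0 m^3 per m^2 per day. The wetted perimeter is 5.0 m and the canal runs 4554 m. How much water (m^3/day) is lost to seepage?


S = C * P * L
  = 1.0 * 5.0 * 4554
  = 22770 m^3/day


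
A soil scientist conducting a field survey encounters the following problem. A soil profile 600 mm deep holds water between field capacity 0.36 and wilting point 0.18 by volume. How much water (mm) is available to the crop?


AW = (FC - WP) * D
   = (0.36 - 0.18) * 600
   = 0.18 * 600
   = 108 mm


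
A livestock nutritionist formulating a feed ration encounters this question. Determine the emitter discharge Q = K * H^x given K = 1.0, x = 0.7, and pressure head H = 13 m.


Q = K * H^x
  = 1.0 * 13^0.7
  = 1.0 * 6.0223
  = 6.02 L/h


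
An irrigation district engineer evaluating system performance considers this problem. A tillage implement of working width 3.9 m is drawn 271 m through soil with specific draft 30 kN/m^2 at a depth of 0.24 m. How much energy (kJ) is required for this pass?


E = k * d * w * L
  = 30 * 0.24 * 3.9 * 271
  = 7609.68 kJ


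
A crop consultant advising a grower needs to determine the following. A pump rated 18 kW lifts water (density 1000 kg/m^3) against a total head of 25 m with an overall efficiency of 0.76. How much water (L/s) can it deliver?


Q = (P * 1000 * eta) / (rho * g * H)
  = (18 * 1000 * 0.76) / (1000 * 9.81 * 25)
  = 13680 / 245250
  = 0.05578 m^3/s = 55.78 L/s


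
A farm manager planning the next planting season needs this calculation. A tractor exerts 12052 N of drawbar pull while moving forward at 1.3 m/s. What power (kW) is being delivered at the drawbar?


P = F * v / 1000
  = 12052 * 1.3 / 1000
  = 15667.60 / 1000
  = 15.67 kW


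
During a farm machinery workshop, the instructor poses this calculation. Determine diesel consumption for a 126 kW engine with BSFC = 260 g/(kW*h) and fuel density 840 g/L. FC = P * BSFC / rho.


FC = P * BSFC / rho_fuel
   = 126 * 260 / 840
   = 32760 / 840
   = 39 L/h


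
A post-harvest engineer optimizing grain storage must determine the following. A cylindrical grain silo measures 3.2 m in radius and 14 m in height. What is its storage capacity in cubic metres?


V = pi * r^2 * h
  = pi * 3.2^2 * 14
  = pi * 10.24 * 14
  = 450.38 m^3


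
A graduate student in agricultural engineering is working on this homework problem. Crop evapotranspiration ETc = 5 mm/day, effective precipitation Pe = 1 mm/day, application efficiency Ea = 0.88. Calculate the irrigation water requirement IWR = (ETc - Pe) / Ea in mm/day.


IWR = (ETc - Pe) / Ea
    = (5 - 1) / 0.88
    = 4 / 0.88
    = 4.55 mm/day


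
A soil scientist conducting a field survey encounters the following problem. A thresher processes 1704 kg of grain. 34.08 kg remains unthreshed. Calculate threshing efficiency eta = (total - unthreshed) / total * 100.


eta = (total - unthreshed) / total * 100
    = (1704 - 34.08) / 1704 * 100
    = 1669.92 / 1704 * 100
    = 98%


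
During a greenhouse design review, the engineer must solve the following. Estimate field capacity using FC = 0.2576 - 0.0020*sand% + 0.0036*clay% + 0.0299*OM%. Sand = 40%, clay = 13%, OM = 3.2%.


FC = 0.2576 - 0.0020*40 + 0.0036*13 + 0.0299*3.2
   = 0.2576 - 0.0800 + 0.0468 + 0.0957
   = 0.3201


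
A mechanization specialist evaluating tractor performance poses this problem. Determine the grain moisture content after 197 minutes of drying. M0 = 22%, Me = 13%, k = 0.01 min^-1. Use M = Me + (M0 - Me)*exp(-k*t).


M = Me + (M0 - Me) * e^(-k*t)
  = 13 + (22 - 13) * e^(-0.01*197)
  = 13 + 9 * e^(-1.970)
  = 13 + 9 * 0.13946
  = 13 + 1.2551
  = 14.26%


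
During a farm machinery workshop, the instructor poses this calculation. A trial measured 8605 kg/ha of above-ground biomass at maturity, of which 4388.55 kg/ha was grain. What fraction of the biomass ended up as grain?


HI = grain_yield / biomass
   = 4388.55 / 8605
   = 0.51


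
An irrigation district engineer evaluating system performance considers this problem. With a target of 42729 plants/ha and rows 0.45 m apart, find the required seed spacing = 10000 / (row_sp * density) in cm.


spacing = 10000 / (row_sp * density)
        = 10000 / (0.45 * 42729)
        = 10000 / 19228.05
        = 0.52007 m = 52.01 cm


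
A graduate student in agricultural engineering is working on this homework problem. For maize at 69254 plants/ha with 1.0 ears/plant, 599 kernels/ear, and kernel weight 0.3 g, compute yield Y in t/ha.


Y = density * ears * kernels * kw
  = 69254 * 1.0 * 599 * 0.3 g/ha
  = 12444943.80 g/ha
  = 12444.94 kg/ha = 12.44 t/ha


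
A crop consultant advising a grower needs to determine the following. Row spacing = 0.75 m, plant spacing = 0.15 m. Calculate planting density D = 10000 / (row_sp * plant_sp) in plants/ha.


D = 10000 / (row_sp * plant_sp)
  = 10000 / (0.75 * 0.15)
  = 10000 / 0.1125
  = 88888.89 plants/ha


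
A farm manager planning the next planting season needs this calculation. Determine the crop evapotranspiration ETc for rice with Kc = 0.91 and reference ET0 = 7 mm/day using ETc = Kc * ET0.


ETc = Kc * ET0
    = 0.91 * 7
    = 6.37 mm/day


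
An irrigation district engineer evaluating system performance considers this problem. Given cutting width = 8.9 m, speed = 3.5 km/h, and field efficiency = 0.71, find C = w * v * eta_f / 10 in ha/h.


C = w * v * eta_f / 10
  = 8.9 * 3.5 * 0.71 / 10
  = 22.12 / 10
  = 2.21 ha/h


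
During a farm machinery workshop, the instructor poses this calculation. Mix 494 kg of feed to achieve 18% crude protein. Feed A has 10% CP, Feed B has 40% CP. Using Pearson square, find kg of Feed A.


parts_A = CP_b - target = 40 - 18 = 22
parts_B = target - CP_a = 18 - 10 = 8
total_parts = 22 + 8 = 30
Feed A = 494 * 22 / 30 = 362.27 kg
Feed B = 494 * 8 / 30 = 131.73 kg

362.27 kg


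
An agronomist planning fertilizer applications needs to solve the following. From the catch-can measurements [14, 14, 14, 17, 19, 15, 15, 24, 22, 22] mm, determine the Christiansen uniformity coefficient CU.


xbar = 176 / 10 = 17.600
sum|xi - xbar| = 33.200
CU = 100 * (1 - 33.200 / (10 * 17.600))
   = 100 * (1 - 0.1886)
   = 81.14%


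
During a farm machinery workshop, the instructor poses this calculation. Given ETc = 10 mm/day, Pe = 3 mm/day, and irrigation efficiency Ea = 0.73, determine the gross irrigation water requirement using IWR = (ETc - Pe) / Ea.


IWR = (ETc - Pe) / Ea
    = (10 - 3) / 0.73
    = 7 / 0.73
    = 9.59 mm/day


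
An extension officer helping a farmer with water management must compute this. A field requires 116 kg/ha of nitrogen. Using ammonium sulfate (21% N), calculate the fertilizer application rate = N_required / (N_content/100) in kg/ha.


Rate = N_required / (N_content / 100)
     = 116 / (21 / 100)
     = 116 / 0.21
     = 552.38 kg/ha


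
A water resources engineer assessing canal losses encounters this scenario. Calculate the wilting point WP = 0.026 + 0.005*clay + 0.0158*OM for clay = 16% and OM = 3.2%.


WP = 0.026 + 0.005*16 + 0.0158*3.2
   = 0.026 + 0.0800 + 0.0506
   = 0.1566


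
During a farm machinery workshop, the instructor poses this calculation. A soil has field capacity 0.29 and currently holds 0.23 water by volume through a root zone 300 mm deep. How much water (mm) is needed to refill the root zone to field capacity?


SMD = (FC - theta) * D
    = (0.29 - 0.23) * 300
    = 0.060 * 300
    = 18 mm


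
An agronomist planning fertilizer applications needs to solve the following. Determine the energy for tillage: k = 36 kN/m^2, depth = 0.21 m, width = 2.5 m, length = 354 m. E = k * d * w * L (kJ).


E = k * d * w * L
  = 36 * 0.21 * 2.5 * 354
  = 6690.60 kJ


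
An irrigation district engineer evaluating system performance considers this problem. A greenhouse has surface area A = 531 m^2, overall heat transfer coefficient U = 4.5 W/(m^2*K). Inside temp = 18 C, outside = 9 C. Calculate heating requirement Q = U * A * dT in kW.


dT = 18 - (9) = 9 K
Q = U * A * dT
  = 4.5 * 531 * 9
  = 21505.50 W = 21.51 kW


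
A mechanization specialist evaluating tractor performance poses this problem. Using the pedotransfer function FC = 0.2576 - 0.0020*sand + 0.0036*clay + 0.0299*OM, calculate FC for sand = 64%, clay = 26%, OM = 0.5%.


FC = 0.2576 - 0.0020*64 + 0.0036*26 + 0.0299*0.5
   = 0.2576 - 0.1280 + 0.0936 + 0.0150
   = 0.2382


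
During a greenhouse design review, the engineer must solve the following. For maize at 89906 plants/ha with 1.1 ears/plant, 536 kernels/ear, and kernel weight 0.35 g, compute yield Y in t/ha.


Y = density * ears * kernels * kw
  = 89906 * 1.1 * 536 * 0.35 g/ha
  = 18553002.16 g/ha
  = 18553.00 kg/ha = 18.55 t/ha


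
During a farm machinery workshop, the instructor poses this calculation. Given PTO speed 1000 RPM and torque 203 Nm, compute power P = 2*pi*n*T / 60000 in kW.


P = 2*pi*n*T / 60000
  = 2*pi * 1000 * 203 / 60000
  = 1275486.62 / 60000
  = 21.26 kW


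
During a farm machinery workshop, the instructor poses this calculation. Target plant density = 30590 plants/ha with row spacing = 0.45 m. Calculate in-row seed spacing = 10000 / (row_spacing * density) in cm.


spacing = 10000 / (row_sp * density)
        = 10000 / (0.45 * 30590)
        = 10000 / 13765.50
        = 0.72645 m = 72.65 cm


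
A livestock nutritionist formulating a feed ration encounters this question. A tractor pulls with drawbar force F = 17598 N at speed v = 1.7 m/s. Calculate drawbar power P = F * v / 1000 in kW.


P = F * v / 1000
  = 17598 * 1.7 / 1000
  = 29916.60 / 1000
  = 29.92 kW


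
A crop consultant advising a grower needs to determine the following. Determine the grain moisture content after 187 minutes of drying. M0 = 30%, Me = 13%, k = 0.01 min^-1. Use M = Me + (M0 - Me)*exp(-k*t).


M = Me + (M0 - Me) * e^(-k*t)
  = 13 + (30 - 13) * e^(-0.01*187)
  = 13 + 17 * e^(-1.870)
  = 13 + 17 * 0.15412
  = 13 + 2.6201
  = 15.62%


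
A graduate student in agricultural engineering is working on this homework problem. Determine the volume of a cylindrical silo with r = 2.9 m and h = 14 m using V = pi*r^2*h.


V = pi * r^2 * h
  = pi * 2.9^2 * 14
  = pi * 8.41 * 14
  = 369.89 m^3


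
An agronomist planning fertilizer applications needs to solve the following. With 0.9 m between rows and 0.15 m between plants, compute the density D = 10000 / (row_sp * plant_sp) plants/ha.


D = 10000 / (row_sp * plant_sp)
  = 10000 / (0.9 * 0.15)
  = 10000 / 0.1350
  = 74074.07 plants/ha


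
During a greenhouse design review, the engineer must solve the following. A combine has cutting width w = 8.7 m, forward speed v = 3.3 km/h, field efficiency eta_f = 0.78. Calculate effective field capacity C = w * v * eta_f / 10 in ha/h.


C = w * v * eta_f / 10
  = 8.7 * 3.3 * 0.78 / 10
  = 22.39 / 10
  = 2.24 ha/h


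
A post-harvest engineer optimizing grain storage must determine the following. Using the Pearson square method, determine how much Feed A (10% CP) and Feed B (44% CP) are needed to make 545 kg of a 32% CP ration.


parts_A = CP_b - target = 44 - 32 = 12
parts_B = target - CP_a = 32 - 10 = 22
total_parts = 12 + 22 = 34
Feed A = 545 * 12 / 34 = 192.35 kg
Feed B = 545 * 22 / 34 = 352.65 kg

192.35 kg


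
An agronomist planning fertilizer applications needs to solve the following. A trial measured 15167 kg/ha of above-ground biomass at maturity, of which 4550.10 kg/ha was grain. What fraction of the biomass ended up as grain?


HI = grain_yield / biomass
   = 4550.10 / 15167
   = 0.30


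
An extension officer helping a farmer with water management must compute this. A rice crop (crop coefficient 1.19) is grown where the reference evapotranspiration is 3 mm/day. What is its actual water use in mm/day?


ETc = Kc * ET0
    = 1.19 * 3
    = 3.57 mm/day


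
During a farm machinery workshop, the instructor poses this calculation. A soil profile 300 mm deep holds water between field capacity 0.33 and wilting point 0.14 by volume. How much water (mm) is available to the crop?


AW = (FC - WP) * D
   = (0.33 - 0.14) * 300
   = 0.19 * 300
   = 57 mm


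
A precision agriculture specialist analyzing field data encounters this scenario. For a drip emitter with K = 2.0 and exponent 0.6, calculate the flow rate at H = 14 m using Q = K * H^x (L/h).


Q = K * H^x
  = 2.0 * 14^0.6
  = 2.0 * 4.8717
  = 9.74 L/h


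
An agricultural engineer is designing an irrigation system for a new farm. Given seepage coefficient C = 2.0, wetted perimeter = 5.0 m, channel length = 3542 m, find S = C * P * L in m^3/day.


S = C * P * L
  = 2.0 * 5.0 * 3542
  = 35420 m^3/day


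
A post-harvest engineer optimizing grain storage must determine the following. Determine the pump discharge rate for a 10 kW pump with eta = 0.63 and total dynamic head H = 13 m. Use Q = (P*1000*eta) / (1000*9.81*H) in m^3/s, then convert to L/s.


Q = (P * 1000 * eta) / (rho * g * H)
  = (10 * 1000 * 0.63) / (1000 * 9.81 * 13)
  = 6300 / 127530
  = 0.04940 m^3/s = 49.40 L/s


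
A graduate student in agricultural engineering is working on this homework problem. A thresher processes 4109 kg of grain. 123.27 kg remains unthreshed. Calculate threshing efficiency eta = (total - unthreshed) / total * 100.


eta = (total - unthreshed) / total * 100
    = (4109 - 123.27) / 4109 * 100
    = 3985.73 / 4109 * 100
    = 97%


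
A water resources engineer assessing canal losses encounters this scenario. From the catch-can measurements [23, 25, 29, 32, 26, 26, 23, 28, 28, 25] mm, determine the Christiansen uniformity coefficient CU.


xbar = 265 / 10 = 26.500
sum|xi - xbar| = 22
CU = 100 * (1 - 22 / (10 * 26.500))
   = 100 * (1 - 0.0830)
   = 91.70%


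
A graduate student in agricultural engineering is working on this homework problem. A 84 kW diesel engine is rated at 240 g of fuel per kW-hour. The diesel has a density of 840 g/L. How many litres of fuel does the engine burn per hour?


FC = P * BSFC / rho_fuel
   = 84 * 240 / 840
   = 20160 / 840
   = 24 L/h


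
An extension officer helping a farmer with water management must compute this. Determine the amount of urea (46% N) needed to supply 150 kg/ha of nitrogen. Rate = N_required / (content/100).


Rate = N_required / (N_content / 100)
     = 150 / (46 / 100)
     = 150 / 0.46
     = 326.09 kg/ha


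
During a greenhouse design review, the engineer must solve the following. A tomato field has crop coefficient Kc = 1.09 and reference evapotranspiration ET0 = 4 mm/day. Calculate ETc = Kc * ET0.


ETc = Kc * ET0
    = 1.09 * 4
    = 4.36 mm/day


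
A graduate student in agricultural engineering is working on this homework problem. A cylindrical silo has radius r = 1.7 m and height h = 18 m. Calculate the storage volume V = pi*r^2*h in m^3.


V = pi * r^2 * h
  = pi * 1.7^2 * 18
  = pi * 2.89 * 18
  = 163.43 m^3


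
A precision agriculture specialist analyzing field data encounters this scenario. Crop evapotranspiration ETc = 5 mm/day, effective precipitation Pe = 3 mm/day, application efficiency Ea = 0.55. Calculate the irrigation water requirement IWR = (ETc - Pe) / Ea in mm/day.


IWR = (ETc - Pe) / Ea
    = (5 - 3) / 0.55
    = 2 / 0.55
    = 3.64 mm/day


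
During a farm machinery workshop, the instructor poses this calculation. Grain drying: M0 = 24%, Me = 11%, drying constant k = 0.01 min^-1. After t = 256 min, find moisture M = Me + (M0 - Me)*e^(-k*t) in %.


M = Me + (M0 - Me) * e^(-k*t)
  = 11 + (24 - 11) * e^(-0.01*256)
  = 11 + 13 * e^(-2.560)
  = 11 + 13 * 0.07730
  = 11 + 1.0050
  = 12.00%


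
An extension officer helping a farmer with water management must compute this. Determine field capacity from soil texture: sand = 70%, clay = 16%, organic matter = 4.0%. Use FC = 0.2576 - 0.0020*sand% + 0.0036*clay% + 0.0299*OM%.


FC = 0.2576 - 0.0020*70 + 0.0036*16 + 0.0299*4.0
   = 0.2576 - 0.1400 + 0.0576 + 0.1196
   = 0.2948


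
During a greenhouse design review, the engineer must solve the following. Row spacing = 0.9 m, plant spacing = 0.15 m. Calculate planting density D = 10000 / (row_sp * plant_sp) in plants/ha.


D = 10000 / (row_sp * plant_sp)
  = 10000 / (0.9 * 0.15)
  = 10000 / 0.1350
  = 74074.07 plants/ha
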